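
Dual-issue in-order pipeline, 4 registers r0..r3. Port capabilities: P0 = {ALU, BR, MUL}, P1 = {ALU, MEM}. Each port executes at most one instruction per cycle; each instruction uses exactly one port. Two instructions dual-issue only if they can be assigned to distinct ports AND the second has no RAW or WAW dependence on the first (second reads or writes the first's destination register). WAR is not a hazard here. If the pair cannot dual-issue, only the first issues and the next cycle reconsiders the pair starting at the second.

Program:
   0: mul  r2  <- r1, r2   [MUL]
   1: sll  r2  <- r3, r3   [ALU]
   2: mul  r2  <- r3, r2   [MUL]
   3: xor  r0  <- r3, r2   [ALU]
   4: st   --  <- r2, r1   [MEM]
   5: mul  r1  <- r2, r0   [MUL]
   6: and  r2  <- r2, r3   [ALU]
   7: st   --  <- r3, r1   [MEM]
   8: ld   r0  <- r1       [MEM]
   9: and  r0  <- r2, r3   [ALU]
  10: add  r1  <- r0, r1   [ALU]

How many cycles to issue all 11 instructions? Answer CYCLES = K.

CYCLES = 9

c0: i0 mul  WAW r2
c1: i1 sll  RAW+WAW r2
c2: i2 mul  RAW r2
c3: i3,i4 xor st  2-wide
c4: i5,i6 mul and  2-wide
c5: i7 st  no-port MEM/MEM
c6: i8 ld  WAW r0
c7: i9 and  RAW r0
c8: i10 add  tail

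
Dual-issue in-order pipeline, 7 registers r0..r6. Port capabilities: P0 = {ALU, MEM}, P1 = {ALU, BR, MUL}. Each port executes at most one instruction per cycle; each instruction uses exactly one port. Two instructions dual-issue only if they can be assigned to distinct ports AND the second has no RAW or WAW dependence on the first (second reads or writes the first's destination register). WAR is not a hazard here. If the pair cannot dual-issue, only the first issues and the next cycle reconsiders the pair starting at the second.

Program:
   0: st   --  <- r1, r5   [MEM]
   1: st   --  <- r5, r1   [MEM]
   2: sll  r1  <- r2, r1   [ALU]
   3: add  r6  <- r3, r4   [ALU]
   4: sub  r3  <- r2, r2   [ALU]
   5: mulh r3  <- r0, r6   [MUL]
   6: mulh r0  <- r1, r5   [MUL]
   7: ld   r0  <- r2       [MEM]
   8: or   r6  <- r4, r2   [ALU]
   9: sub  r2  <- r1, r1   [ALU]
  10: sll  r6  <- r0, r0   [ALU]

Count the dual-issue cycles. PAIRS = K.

PAIRS = 4

  cy0 -> i0 (st.MEM) no-port MEM/MEM
  cy1 -> i1/i2 (st.MEM/sll.ALU) dual
  cy2 -> i3/i4 (add.ALU/sub.ALU) dual
  cy3 -> i5 (mulh.MUL) no-port MUL/MUL
  cy4 -> i6 (mulh.MUL) WAW r0
  cy5 -> i7/i8 (ld.MEM/or.ALU) dual
  cy6 -> i9/i10 (sub.ALU/sll.ALU) dual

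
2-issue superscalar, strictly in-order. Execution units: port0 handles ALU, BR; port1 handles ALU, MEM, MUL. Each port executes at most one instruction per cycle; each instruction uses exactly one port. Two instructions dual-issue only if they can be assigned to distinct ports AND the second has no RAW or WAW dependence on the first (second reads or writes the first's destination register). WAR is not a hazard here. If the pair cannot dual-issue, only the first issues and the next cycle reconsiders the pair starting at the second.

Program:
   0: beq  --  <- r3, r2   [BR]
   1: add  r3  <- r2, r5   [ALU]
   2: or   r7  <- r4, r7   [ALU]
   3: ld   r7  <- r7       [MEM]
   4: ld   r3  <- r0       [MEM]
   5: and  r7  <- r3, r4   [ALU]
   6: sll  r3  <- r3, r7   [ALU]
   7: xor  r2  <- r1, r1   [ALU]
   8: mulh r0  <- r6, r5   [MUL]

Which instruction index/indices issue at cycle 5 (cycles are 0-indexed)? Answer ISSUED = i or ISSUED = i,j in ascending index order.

ISSUED = 6,7

  cy0 -> i0+i1 (beq.BR/add.ALU) dual
  cy1 -> i2 (or.ALU) RAW+WAW r7
  cy2 -> i3 (ld.MEM) no-port MEM/MEM
  cy3 -> i4 (ld.MEM) RAW r3
  cy4 -> i5 (and.ALU) RAW r7
  cy5 -> i6+i7 (sll.ALU/xor.ALU) dual
  cy6 -> i8 (mulh.MUL) tail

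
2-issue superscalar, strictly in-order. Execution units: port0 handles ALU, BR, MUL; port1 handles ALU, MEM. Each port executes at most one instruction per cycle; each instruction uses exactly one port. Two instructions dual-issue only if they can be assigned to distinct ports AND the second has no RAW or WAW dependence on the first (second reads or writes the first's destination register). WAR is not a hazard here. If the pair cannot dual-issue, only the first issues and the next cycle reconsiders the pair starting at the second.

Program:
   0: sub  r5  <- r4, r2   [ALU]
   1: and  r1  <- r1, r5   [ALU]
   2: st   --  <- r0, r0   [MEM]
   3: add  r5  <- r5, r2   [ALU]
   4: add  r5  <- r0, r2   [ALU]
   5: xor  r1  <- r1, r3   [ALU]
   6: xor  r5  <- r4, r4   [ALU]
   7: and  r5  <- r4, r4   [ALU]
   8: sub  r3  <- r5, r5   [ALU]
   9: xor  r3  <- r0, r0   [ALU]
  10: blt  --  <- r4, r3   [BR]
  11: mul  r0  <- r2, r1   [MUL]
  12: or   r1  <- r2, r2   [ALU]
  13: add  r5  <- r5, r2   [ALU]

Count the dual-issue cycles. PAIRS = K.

0. sub.ALU @i0  | RAW r5
1. and.ALU/st.MEM @i1/i2  | pair
2. add.ALU @i3  | WAW r5
3. add.ALU/xor.ALU @i4/i5  | pair
4. xor.ALU @i6  | WAW r5
5. and.ALU @i7  | RAW r5
6. sub.ALU @i8  | WAW r3
7. xor.ALU @i9  | RAW r3
8. blt.BR @i10  | no-port BR/MUL
9. mul.MUL/or.ALU @i11/i12  | pair
10. add.ALU @i13  | tail

PAIRS = 3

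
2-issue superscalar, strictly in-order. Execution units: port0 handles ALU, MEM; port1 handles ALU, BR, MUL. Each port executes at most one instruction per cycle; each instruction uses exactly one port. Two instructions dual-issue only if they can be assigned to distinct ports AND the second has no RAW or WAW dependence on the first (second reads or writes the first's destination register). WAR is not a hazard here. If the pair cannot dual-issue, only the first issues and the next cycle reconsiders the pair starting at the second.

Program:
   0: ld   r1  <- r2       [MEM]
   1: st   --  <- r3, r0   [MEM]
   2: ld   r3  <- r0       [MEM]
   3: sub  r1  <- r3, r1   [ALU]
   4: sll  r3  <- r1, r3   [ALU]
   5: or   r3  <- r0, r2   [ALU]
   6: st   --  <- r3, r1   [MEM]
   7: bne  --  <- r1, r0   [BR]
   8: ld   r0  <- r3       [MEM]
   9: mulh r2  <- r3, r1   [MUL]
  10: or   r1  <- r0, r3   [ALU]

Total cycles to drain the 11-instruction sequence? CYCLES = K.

CYCLES = 9

  cy0 -> i0 (ld) no-port MEM/MEM
  cy1 -> i1 (st) no-port MEM/MEM
  cy2 -> i2 (ld) RAW r3
  cy3 -> i3 (sub) RAW r1
  cy4 -> i4 (sll) WAW r3
  cy5 -> i5 (or) RAW r3
  cy6 -> i6/i7 (st/bne) dual
  cy7 -> i8/i9 (ld/mulh) dual
  cy8 -> i10 (or) tail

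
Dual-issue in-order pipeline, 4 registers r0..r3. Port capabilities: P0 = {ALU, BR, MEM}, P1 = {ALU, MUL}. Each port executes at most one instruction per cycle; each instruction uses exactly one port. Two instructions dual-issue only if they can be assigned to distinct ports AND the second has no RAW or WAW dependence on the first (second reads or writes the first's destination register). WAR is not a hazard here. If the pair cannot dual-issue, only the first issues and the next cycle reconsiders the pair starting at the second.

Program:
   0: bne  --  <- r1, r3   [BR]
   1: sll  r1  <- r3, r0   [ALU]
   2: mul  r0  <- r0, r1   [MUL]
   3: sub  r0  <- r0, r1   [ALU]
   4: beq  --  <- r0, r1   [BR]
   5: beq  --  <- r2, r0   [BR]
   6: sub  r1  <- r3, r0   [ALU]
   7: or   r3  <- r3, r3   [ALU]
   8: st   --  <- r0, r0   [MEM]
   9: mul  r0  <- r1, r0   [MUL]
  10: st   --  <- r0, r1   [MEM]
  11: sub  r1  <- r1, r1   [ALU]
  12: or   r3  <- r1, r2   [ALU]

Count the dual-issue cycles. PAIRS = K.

PAIRS = 4

c0: i0,i1 bne.BR/sll.ALU  dual
c1: i2 mul.MUL  RAW+WAW r0
c2: i3 sub.ALU  RAW r0
c3: i4 beq.BR  no-port BR/BR
c4: i5,i6 beq.BR/sub.ALU  dual
c5: i7,i8 or.ALU/st.MEM  dual
c6: i9 mul.MUL  RAW r0
c7: i10,i11 st.MEM/sub.ALU  dual
c8: i12 or.ALU  tail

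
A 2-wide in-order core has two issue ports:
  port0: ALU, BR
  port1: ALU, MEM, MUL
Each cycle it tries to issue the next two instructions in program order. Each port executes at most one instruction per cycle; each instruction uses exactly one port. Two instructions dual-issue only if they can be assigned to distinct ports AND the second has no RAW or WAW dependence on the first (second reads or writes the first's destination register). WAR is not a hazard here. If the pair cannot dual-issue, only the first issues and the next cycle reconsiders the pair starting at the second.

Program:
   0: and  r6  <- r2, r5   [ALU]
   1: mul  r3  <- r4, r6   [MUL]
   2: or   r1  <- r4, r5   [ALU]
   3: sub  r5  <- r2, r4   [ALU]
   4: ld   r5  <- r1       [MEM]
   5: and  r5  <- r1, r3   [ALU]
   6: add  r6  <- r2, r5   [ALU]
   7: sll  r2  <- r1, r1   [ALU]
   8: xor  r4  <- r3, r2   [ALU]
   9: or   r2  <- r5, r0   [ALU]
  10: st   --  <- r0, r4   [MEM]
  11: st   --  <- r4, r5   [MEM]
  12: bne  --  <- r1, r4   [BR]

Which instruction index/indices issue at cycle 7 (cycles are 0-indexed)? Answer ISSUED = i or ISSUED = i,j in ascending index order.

ISSUED = 10

t=0 i0:and ; RAW r6
t=1 i1/i2:mul or ; dual
t=2 i3:sub ; WAW r5
t=3 i4:ld ; WAW r5
t=4 i5:and ; RAW r5
t=5 i6/i7:add sll ; dual
t=6 i8/i9:xor or ; dual
t=7 i10:st ; no-port MEM/MEM
t=8 i11/i12:st bne ; dual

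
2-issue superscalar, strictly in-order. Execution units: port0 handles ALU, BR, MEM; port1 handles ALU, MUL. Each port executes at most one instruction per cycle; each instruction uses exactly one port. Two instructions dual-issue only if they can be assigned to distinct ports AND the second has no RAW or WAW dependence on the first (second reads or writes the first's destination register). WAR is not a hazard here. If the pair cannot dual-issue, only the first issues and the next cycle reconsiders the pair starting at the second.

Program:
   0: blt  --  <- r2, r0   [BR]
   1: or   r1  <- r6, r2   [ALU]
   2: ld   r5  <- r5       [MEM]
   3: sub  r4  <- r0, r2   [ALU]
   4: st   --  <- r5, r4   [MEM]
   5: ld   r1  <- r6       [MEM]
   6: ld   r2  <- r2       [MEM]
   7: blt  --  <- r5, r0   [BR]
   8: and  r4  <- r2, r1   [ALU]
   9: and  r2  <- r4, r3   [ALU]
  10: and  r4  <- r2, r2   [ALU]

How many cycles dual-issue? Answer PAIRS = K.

PAIRS = 3

c0: i0,i1 blt.BR;or.ALU  2-wide
c1: i2,i3 ld.MEM;sub.ALU  2-wide
c2: i4 st.MEM  no-port MEM/MEM
c3: i5 ld.MEM  no-port MEM/MEM
c4: i6 ld.MEM  no-port MEM/BR
c5: i7,i8 blt.BR;and.ALU  2-wide
c6: i9 and.ALU  RAW r2
c7: i10 and.ALU  tail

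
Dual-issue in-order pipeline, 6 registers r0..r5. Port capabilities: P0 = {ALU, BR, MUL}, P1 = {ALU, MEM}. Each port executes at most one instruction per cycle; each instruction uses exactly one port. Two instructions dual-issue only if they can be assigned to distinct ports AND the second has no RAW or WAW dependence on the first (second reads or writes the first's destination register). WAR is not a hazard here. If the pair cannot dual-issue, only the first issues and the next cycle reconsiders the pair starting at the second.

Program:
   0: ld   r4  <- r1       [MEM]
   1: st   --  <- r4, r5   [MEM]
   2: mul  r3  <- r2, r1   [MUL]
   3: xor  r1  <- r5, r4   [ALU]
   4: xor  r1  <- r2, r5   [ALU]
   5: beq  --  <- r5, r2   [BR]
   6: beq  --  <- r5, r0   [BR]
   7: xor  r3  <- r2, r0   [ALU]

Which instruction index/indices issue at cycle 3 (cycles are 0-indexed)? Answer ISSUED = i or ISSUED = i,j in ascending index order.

  cy0 -> i0 (ld.MEM) no-port MEM/MEM
  cy1 -> i1+i2 (st.MEM/mul.MUL) 2-wide
  cy2 -> i3 (xor.ALU) WAW r1
  cy3 -> i4+i5 (xor.ALU/beq.BR) 2-wide
  cy4 -> i6+i7 (beq.BR/xor.ALU) 2-wide

ISSUED = 4,5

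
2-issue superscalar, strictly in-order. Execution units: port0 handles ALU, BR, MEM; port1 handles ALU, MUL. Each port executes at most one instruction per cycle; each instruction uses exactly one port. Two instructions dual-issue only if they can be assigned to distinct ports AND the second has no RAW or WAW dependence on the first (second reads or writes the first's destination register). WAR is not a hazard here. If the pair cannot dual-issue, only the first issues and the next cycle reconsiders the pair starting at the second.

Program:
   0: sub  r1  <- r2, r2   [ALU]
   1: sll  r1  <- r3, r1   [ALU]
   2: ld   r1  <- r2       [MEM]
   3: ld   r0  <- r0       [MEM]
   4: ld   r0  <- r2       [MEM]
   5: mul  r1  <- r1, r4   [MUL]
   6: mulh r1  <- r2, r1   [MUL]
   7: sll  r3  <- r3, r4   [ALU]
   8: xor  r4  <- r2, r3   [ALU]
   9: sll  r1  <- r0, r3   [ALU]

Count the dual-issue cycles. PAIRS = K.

PAIRS = 3

[0] i0  sub.ALU  -- RAW+WAW r1
[1] i1  sll.ALU  -- WAW r1
[2] i2  ld.MEM  -- no-port MEM/MEM
[3] i3  ld.MEM  -- no-port MEM/MEM
[4] i4,i5  ld.MEM+mul.MUL  -- pair
[5] i6,i7  mulh.MUL+sll.ALU  -- pair
[6] i8,i9  xor.ALU+sll.ALU  -- pair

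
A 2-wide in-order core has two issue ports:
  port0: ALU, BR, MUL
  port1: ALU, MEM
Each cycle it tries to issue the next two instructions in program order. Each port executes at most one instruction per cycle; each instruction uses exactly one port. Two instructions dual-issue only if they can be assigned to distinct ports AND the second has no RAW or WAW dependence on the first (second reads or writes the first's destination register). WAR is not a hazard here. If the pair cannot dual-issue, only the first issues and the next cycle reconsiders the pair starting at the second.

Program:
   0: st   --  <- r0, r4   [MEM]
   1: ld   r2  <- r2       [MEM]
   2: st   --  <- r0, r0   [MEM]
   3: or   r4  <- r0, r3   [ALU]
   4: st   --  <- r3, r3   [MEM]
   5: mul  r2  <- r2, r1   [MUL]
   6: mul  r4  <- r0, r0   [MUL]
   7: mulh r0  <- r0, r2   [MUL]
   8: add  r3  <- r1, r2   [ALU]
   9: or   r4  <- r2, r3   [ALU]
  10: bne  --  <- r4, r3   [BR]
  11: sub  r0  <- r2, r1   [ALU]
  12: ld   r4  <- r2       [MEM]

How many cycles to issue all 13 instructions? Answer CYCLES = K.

CYCLES = 9

c0: i0 st.MEM  no-port MEM/MEM
c1: i1 ld.MEM  no-port MEM/MEM
c2: i2/i3 st.MEM or.ALU  pair
c3: i4/i5 st.MEM mul.MUL  pair
c4: i6 mul.MUL  no-port MUL/MUL
c5: i7/i8 mulh.MUL add.ALU  pair
c6: i9 or.ALU  RAW r4
c7: i10/i11 bne.BR sub.ALU  pair
c8: i12 ld.MEM  tail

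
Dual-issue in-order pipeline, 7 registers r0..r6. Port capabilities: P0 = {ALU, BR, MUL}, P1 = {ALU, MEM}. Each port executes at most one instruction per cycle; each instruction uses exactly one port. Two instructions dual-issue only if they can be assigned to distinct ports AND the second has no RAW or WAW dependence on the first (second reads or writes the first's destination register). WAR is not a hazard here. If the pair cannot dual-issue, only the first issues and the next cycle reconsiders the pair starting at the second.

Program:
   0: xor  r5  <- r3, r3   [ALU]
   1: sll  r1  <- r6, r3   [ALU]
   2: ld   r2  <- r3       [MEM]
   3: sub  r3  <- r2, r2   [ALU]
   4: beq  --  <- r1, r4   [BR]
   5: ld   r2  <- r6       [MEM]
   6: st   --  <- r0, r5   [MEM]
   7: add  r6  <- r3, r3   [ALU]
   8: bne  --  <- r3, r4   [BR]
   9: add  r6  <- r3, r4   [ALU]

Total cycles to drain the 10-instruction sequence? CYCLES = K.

#0 head=0: xor;sll i0/i1 dual
#1 head=2: ld i2 RAW r2
#2 head=3: sub;beq i3/i4 dual
#3 head=5: ld i5 no-port MEM/MEM
#4 head=6: st;add i6/i7 dual
#5 head=8: bne;add i8/i9 dual

CYCLES = 6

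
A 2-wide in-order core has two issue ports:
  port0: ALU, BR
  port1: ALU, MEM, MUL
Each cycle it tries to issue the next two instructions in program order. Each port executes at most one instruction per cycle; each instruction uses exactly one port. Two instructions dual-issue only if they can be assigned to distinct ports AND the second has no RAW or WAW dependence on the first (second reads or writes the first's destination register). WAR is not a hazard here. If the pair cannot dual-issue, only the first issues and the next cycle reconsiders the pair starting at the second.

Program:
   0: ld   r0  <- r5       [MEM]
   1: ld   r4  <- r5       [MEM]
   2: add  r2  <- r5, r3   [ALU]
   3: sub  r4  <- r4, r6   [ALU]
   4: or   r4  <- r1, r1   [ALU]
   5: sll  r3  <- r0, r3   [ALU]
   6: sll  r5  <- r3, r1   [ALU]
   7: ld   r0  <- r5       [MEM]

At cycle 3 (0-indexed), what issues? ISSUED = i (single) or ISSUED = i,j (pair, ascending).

ISSUED = 4,5

#0 head=0: ld i0 no-port MEM/MEM
#1 head=1: ld/add i1+i2 2-wide
#2 head=3: sub i3 WAW r4
#3 head=4: or/sll i4+i5 2-wide
#4 head=6: sll i6 RAW r5
#5 head=7: ld i7 tail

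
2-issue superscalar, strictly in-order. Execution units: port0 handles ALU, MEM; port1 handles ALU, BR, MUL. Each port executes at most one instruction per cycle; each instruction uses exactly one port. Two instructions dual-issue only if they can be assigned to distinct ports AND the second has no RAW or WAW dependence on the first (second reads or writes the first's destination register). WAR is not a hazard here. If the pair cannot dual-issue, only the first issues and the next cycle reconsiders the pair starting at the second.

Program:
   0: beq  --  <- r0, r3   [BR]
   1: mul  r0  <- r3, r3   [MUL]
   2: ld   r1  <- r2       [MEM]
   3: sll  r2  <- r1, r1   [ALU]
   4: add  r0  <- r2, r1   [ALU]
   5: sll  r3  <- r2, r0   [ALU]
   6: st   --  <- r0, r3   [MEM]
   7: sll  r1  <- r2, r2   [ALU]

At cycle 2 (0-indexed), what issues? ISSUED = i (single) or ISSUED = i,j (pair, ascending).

  cy0 -> i0 (beq.BR) no-port BR/MUL
  cy1 -> i1+i2 (mul.MUL+ld.MEM) dual
  cy2 -> i3 (sll.ALU) RAW r2
  cy3 -> i4 (add.ALU) RAW r0
  cy4 -> i5 (sll.ALU) RAW r3
  cy5 -> i6+i7 (st.MEM+sll.ALU) dual

ISSUED = 3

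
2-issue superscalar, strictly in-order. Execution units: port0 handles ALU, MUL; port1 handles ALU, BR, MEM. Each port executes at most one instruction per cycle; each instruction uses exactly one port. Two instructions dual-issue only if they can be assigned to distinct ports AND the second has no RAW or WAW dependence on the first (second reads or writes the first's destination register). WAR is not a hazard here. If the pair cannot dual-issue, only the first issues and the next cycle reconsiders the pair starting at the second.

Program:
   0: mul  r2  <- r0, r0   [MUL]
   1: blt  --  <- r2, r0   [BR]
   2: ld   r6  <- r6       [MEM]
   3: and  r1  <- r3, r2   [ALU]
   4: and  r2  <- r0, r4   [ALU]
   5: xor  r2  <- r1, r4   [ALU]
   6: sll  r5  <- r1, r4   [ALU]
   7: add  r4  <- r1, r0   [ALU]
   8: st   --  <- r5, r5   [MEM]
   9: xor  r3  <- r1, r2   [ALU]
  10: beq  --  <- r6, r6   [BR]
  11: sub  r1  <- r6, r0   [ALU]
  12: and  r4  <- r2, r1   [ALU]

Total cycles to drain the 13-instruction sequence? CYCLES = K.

CYCLES = 9

[0] i0  mul  -- RAW r2
[1] i1  blt  -- no-port BR/MEM
[2] i2&i3  ld/and  -- pair
[3] i4  and  -- WAW r2
[4] i5&i6  xor/sll  -- pair
[5] i7&i8  add/st  -- pair
[6] i9&i10  xor/beq  -- pair
[7] i11  sub  -- RAW r1
[8] i12  and  -- tail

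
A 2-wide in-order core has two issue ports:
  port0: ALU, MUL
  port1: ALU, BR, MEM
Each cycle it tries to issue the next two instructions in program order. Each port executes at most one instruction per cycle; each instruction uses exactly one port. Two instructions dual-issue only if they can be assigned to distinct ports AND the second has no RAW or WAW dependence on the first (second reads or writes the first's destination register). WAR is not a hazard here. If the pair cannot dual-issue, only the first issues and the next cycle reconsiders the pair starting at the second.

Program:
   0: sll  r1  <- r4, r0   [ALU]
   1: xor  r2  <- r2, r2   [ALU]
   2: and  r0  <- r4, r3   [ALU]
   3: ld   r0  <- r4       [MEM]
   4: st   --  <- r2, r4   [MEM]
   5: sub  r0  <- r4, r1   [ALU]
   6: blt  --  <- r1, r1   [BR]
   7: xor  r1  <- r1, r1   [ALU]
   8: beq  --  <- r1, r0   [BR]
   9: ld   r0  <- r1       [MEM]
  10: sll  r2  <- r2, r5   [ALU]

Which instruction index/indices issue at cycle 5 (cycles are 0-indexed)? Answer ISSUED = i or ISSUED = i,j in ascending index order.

ISSUED = 8

0. sll.ALU+xor.ALU @i0/i1  | pair
1. and.ALU @i2  | WAW r0
2. ld.MEM @i3  | no-port MEM/MEM
3. st.MEM+sub.ALU @i4/i5  | pair
4. blt.BR+xor.ALU @i6/i7  | pair
5. beq.BR @i8  | no-port BR/MEM
6. ld.MEM+sll.ALU @i9/i10  | pair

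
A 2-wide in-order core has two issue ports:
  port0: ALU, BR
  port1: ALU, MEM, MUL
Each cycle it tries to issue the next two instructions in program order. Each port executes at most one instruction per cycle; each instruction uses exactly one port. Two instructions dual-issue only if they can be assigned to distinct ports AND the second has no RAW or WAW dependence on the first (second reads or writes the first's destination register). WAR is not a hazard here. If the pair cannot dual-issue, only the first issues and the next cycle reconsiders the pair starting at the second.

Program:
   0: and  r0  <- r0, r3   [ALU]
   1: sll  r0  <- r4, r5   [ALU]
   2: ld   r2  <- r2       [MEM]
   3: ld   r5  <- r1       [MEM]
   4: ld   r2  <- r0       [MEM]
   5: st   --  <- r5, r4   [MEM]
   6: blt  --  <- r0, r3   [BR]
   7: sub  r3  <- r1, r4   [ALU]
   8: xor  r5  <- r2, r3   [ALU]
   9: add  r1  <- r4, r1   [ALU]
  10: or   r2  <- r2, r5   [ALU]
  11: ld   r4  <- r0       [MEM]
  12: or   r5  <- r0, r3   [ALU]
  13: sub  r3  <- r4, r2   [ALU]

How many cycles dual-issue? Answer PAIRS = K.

  cy0 -> i0 (and.ALU) WAW r0
  cy1 -> i1,i2 (sll.ALU+ld.MEM) dual
  cy2 -> i3 (ld.MEM) no-port MEM/MEM
  cy3 -> i4 (ld.MEM) no-port MEM/MEM
  cy4 -> i5,i6 (st.MEM+blt.BR) dual
  cy5 -> i7 (sub.ALU) RAW r3
  cy6 -> i8,i9 (xor.ALU+add.ALU) dual
  cy7 -> i10,i11 (or.ALU+ld.MEM) dual
  cy8 -> i12,i13 (or.ALU+sub.ALU) dual

PAIRS = 5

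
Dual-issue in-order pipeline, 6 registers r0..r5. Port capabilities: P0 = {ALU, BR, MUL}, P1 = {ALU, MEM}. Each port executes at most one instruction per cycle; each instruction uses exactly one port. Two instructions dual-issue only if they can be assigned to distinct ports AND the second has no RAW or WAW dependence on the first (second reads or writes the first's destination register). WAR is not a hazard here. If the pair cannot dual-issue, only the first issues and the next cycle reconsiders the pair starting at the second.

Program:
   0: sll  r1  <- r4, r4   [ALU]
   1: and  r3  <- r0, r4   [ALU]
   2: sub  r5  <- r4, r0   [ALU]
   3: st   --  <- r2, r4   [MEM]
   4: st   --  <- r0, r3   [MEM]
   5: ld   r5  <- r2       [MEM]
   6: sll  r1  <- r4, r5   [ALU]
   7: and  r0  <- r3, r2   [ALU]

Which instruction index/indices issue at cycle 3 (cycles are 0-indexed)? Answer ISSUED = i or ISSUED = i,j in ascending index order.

t=0 i0/i1:sll.ALU and.ALU ; pair
t=1 i2/i3:sub.ALU st.MEM ; pair
t=2 i4:st.MEM ; no-port MEM/MEM
t=3 i5:ld.MEM ; RAW r5
t=4 i6/i7:sll.ALU and.ALU ; pair

ISSUED = 5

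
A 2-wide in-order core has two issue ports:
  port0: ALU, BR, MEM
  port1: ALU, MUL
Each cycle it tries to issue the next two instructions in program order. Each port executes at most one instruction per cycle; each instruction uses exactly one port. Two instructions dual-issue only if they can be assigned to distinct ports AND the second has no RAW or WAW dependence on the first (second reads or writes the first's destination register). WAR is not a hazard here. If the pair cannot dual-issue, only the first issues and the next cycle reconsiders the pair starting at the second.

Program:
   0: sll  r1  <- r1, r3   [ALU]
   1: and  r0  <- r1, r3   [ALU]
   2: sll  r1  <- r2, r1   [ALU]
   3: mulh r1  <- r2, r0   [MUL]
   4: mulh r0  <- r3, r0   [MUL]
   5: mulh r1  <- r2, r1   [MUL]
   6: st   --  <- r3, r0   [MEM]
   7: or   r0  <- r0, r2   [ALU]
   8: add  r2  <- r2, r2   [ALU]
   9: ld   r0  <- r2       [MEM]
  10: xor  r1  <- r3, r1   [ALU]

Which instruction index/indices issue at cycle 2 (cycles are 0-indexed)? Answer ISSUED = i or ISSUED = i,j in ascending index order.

ISSUED = 3

0. sll @i0  | RAW r1
1. and/sll @i1/i2  | 2-wide
2. mulh @i3  | no-port MUL/MUL
3. mulh @i4  | no-port MUL/MUL
4. mulh/st @i5/i6  | 2-wide
5. or/add @i7/i8  | 2-wide
6. ld/xor @i9/i10  | 2-wide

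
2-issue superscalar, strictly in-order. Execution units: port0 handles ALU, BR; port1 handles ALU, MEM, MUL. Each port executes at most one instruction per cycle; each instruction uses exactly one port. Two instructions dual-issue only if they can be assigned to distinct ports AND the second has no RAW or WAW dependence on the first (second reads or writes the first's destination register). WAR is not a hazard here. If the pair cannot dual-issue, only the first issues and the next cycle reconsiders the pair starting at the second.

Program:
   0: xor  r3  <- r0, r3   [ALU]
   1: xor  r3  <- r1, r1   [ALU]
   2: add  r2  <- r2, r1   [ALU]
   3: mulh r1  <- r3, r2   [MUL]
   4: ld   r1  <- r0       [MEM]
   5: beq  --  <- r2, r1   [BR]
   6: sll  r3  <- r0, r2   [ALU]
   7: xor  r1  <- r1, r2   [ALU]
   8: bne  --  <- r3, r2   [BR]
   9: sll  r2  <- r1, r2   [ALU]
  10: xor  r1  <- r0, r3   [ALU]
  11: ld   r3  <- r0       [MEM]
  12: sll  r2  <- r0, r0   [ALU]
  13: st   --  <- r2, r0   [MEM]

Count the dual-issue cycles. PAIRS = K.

PAIRS = 5

  cy0 -> i0 (xor) WAW r3
  cy1 -> i1&i2 (xor;add) 2-wide
  cy2 -> i3 (mulh) no-port MUL/MEM
  cy3 -> i4 (ld) RAW r1
  cy4 -> i5&i6 (beq;sll) 2-wide
  cy5 -> i7&i8 (xor;bne) 2-wide
  cy6 -> i9&i10 (sll;xor) 2-wide
  cy7 -> i11&i12 (ld;sll) 2-wide
  cy8 -> i13 (st) tail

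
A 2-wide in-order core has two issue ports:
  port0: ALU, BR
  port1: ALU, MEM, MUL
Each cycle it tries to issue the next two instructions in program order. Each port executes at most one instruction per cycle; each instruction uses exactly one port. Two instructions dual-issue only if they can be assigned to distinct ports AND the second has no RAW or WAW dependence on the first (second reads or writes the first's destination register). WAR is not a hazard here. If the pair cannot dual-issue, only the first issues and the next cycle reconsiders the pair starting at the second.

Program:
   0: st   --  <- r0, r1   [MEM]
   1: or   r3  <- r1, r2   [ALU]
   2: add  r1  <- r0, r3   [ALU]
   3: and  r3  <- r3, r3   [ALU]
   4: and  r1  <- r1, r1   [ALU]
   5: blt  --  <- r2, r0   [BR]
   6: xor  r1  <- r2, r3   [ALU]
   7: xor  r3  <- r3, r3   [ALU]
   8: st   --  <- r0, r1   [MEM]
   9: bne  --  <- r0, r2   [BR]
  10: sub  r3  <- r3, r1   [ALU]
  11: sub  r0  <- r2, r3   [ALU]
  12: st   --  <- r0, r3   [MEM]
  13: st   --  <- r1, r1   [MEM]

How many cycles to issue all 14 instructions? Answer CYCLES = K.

[0] i0+i1  st.MEM or.ALU  -- dual
[1] i2+i3  add.ALU and.ALU  -- dual
[2] i4+i5  and.ALU blt.BR  -- dual
[3] i6+i7  xor.ALU xor.ALU  -- dual
[4] i8+i9  st.MEM bne.BR  -- dual
[5] i10  sub.ALU  -- RAW r3
[6] i11  sub.ALU  -- RAW r0
[7] i12  st.MEM  -- no-port MEM/MEM
[8] i13  st.MEM  -- tail

CYCLES = 9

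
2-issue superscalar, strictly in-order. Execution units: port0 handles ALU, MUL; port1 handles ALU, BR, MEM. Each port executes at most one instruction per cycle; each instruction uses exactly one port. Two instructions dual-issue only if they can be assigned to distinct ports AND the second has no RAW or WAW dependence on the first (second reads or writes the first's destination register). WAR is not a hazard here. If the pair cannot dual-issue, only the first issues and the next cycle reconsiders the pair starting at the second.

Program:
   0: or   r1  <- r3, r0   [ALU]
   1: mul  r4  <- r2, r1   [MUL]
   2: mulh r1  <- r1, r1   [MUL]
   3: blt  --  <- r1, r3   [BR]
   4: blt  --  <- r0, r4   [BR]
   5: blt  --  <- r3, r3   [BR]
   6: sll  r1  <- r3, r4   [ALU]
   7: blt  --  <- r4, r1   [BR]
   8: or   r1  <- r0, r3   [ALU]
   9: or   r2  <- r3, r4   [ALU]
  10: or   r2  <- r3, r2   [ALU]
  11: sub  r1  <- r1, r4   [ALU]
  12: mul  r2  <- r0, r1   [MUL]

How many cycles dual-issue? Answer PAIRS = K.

  cy0 -> i0 (or.ALU) RAW r1
  cy1 -> i1 (mul.MUL) no-port MUL/MUL
  cy2 -> i2 (mulh.MUL) RAW r1
  cy3 -> i3 (blt.BR) no-port BR/BR
  cy4 -> i4 (blt.BR) no-port BR/BR
  cy5 -> i5/i6 (blt.BR;sll.ALU) pair
  cy6 -> i7/i8 (blt.BR;or.ALU) pair
  cy7 -> i9 (or.ALU) RAW+WAW r2
  cy8 -> i10/i11 (or.ALU;sub.ALU) pair
  cy9 -> i12 (mul.MUL) tail

PAIRS = 3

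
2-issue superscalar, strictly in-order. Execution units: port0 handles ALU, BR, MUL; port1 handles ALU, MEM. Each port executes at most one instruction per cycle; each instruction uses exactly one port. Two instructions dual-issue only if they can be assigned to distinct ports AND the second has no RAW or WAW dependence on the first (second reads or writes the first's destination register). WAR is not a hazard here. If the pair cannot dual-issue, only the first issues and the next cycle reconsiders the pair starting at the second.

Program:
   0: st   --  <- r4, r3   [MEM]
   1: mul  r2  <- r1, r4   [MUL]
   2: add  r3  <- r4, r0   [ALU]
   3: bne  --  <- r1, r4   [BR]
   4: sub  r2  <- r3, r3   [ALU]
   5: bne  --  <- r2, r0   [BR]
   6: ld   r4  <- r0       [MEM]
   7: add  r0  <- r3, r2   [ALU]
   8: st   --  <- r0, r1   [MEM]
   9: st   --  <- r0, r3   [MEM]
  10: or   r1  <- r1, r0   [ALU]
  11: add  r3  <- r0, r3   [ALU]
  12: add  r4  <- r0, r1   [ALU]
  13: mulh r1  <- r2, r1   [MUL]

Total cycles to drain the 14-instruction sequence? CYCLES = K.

CYCLES = 9

  cy0 -> i0+i1 (st.MEM mul.MUL) dual
  cy1 -> i2+i3 (add.ALU bne.BR) dual
  cy2 -> i4 (sub.ALU) RAW r2
  cy3 -> i5+i6 (bne.BR ld.MEM) dual
  cy4 -> i7 (add.ALU) RAW r0
  cy5 -> i8 (st.MEM) no-port MEM/MEM
  cy6 -> i9+i10 (st.MEM or.ALU) dual
  cy7 -> i11+i12 (add.ALU add.ALU) dual
  cy8 -> i13 (mulh.MUL) tail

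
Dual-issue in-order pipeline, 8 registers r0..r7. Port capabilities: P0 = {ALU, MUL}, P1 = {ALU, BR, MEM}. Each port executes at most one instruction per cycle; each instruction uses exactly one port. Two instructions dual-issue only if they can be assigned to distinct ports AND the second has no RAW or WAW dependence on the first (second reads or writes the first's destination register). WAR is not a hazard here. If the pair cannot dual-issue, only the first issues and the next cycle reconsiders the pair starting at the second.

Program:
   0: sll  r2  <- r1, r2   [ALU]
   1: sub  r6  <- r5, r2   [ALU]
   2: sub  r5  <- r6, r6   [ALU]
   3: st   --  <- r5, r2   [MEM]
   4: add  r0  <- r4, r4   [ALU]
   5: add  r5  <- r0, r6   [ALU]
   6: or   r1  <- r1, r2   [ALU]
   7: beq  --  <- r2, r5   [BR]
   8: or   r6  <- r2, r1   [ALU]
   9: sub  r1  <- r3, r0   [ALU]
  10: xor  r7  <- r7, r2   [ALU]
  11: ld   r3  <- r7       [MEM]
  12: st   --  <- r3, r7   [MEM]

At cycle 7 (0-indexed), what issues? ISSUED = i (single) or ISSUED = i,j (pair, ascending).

ISSUED = 11

0. sll @i0  | RAW r2
1. sub @i1  | RAW r6
2. sub @i2  | RAW r5
3. st add @i3,i4  | pair
4. add or @i5,i6  | pair
5. beq or @i7,i8  | pair
6. sub xor @i9,i10  | pair
7. ld @i11  | no-port MEM/MEM
8. st @i12  | tail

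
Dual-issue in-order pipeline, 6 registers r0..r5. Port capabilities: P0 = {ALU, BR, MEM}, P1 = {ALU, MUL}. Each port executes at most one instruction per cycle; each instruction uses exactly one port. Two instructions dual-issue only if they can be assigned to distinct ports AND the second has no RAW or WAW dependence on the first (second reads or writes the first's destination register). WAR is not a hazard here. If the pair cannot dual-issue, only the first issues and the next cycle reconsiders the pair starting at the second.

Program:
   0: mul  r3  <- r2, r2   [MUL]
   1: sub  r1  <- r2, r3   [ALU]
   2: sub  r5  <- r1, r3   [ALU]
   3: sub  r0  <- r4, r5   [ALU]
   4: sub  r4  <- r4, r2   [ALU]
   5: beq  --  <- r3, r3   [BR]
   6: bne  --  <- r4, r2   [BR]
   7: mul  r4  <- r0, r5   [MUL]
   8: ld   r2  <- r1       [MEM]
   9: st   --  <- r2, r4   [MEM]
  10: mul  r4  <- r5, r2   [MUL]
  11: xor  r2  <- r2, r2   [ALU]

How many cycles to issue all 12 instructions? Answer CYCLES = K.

CYCLES = 9

#0 head=0: mul.MUL i0 RAW r3
#1 head=1: sub.ALU i1 RAW r1
#2 head=2: sub.ALU i2 RAW r5
#3 head=3: sub.ALU+sub.ALU i3,i4 2-wide
#4 head=5: beq.BR i5 no-port BR/BR
#5 head=6: bne.BR+mul.MUL i6,i7 2-wide
#6 head=8: ld.MEM i8 no-port MEM/MEM
#7 head=9: st.MEM+mul.MUL i9,i10 2-wide
#8 head=11: xor.ALU i11 tail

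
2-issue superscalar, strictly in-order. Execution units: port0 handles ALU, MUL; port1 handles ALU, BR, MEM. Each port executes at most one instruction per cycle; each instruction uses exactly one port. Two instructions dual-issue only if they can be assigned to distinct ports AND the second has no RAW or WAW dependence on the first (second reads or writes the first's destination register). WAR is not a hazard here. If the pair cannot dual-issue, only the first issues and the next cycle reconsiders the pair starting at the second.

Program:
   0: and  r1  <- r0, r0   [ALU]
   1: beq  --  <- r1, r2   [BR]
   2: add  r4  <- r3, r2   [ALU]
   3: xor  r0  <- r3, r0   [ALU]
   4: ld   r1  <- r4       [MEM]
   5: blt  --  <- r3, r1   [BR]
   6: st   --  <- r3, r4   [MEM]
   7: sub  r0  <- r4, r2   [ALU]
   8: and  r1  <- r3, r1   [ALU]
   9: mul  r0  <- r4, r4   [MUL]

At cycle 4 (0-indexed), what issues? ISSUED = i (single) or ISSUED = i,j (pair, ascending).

c0: i0 and.ALU  RAW r1
c1: i1+i2 beq.BR add.ALU  2-wide
c2: i3+i4 xor.ALU ld.MEM  2-wide
c3: i5 blt.BR  no-port BR/MEM
c4: i6+i7 st.MEM sub.ALU  2-wide
c5: i8+i9 and.ALU mul.MUL  2-wide

ISSUED = 6,7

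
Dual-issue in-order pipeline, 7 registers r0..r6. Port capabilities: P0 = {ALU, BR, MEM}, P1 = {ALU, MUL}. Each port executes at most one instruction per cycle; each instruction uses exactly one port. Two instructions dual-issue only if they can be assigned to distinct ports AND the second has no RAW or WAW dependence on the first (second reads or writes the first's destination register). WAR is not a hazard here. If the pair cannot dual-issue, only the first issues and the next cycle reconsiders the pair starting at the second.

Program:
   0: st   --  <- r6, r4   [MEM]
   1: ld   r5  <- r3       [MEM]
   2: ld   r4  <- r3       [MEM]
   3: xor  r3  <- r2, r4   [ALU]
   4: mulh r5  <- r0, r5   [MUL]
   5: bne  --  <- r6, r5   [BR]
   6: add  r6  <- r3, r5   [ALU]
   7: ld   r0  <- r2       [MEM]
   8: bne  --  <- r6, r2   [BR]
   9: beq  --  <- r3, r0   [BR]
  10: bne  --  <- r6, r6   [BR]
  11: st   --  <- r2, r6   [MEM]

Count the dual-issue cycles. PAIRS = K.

t=0 i0:st.MEM ; no-port MEM/MEM
t=1 i1:ld.MEM ; no-port MEM/MEM
t=2 i2:ld.MEM ; RAW r4
t=3 i3+i4:xor.ALU/mulh.MUL ; 2-wide
t=4 i5+i6:bne.BR/add.ALU ; 2-wide
t=5 i7:ld.MEM ; no-port MEM/BR
t=6 i8:bne.BR ; no-port BR/BR
t=7 i9:beq.BR ; no-port BR/BR
t=8 i10:bne.BR ; no-port BR/MEM
t=9 i11:st.MEM ; tail

PAIRS = 2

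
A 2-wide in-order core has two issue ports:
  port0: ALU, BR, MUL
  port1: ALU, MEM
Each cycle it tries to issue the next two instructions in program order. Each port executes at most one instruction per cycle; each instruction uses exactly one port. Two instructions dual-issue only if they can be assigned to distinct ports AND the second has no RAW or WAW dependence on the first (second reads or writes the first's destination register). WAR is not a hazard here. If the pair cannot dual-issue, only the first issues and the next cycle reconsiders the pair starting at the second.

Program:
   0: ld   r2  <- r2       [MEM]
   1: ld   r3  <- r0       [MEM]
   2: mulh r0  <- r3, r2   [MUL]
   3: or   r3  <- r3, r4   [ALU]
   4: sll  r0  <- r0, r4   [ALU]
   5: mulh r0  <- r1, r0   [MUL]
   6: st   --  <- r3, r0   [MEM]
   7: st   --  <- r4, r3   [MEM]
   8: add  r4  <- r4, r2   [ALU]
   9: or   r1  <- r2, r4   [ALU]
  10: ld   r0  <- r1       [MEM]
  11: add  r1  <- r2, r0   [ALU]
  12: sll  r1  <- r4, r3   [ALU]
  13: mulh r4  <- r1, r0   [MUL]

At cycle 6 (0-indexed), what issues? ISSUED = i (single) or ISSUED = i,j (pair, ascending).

[0] i0  ld  -- no-port MEM/MEM
[1] i1  ld  -- RAW r3
[2] i2/i3  mulh;or  -- dual
[3] i4  sll  -- RAW+WAW r0
[4] i5  mulh  -- RAW r0
[5] i6  st  -- no-port MEM/MEM
[6] i7/i8  st;add  -- dual
[7] i9  or  -- RAW r1
[8] i10  ld  -- RAW r0
[9] i11  add  -- WAW r1
[10] i12  sll  -- RAW r1
[11] i13  mulh  -- tail

ISSUED = 7,8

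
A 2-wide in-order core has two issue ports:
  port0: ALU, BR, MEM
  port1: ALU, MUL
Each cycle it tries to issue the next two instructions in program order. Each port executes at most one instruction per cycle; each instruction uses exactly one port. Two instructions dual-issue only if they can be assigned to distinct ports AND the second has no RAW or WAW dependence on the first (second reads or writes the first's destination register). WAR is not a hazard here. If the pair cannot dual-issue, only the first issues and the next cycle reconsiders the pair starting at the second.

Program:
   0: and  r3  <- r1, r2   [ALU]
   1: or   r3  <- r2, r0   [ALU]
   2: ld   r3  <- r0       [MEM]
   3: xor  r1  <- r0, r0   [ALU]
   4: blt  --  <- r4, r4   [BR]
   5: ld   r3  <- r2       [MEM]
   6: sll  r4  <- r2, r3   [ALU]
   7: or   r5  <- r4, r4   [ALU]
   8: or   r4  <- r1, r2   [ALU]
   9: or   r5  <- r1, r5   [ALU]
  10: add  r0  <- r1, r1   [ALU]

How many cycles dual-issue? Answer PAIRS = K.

PAIRS = 3

c0: i0 and  WAW r3
c1: i1 or  WAW r3
c2: i2+i3 ld;xor  pair
c3: i4 blt  no-port BR/MEM
c4: i5 ld  RAW r3
c5: i6 sll  RAW r4
c6: i7+i8 or;or  pair
c7: i9+i10 or;add  pair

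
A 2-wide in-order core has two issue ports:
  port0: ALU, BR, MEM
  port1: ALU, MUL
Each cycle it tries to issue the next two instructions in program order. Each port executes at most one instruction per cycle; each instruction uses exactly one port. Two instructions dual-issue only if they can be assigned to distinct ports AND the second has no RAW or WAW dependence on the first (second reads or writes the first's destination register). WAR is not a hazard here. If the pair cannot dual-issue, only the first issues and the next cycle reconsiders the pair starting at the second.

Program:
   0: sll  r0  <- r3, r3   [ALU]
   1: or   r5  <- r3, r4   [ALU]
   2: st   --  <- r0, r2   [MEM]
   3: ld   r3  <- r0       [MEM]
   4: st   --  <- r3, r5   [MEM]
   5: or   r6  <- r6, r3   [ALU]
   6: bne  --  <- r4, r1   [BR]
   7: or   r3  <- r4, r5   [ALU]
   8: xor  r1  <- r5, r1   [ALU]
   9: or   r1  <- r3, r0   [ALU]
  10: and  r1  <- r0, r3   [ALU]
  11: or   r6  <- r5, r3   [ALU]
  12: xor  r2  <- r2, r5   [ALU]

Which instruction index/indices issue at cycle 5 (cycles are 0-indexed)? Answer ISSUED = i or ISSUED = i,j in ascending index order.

ISSUED = 8

  cy0 -> i0,i1 (sll/or) pair
  cy1 -> i2 (st) no-port MEM/MEM
  cy2 -> i3 (ld) no-port MEM/MEM
  cy3 -> i4,i5 (st/or) pair
  cy4 -> i6,i7 (bne/or) pair
  cy5 -> i8 (xor) WAW r1
  cy6 -> i9 (or) WAW r1
  cy7 -> i10,i11 (and/or) pair
  cy8 -> i12 (xor) tail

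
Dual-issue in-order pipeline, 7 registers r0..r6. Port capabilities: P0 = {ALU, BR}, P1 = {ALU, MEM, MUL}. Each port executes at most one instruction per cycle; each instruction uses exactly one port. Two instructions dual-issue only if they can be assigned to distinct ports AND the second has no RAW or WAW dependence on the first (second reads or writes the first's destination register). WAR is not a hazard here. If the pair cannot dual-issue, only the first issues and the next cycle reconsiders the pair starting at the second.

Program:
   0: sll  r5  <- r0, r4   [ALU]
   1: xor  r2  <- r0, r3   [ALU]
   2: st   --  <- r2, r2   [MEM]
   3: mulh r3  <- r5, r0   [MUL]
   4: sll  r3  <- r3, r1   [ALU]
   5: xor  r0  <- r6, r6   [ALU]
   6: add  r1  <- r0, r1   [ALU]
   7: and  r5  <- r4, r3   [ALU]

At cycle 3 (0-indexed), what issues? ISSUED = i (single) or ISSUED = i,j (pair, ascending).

0. sll/xor @i0/i1  | pair
1. st @i2  | no-port MEM/MUL
2. mulh @i3  | RAW+WAW r3
3. sll/xor @i4/i5  | pair
4. add/and @i6/i7  | pair

ISSUED = 4,5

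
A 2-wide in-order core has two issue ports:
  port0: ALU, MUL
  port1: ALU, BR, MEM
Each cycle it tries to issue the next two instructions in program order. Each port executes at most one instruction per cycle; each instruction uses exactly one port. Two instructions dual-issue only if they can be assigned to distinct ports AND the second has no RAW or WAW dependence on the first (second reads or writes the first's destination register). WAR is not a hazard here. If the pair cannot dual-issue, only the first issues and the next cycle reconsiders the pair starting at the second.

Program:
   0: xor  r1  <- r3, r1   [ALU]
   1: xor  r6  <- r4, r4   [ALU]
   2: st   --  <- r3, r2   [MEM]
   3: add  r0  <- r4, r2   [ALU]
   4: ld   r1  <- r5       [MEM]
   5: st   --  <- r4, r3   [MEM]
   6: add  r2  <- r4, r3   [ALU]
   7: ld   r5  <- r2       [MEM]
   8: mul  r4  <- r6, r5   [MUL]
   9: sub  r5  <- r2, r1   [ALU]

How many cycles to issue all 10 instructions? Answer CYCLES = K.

CYCLES = 6

c0: i0+i1 xor/xor  dual
c1: i2+i3 st/add  dual
c2: i4 ld  no-port MEM/MEM
c3: i5+i6 st/add  dual
c4: i7 ld  RAW r5
c5: i8+i9 mul/sub  dual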